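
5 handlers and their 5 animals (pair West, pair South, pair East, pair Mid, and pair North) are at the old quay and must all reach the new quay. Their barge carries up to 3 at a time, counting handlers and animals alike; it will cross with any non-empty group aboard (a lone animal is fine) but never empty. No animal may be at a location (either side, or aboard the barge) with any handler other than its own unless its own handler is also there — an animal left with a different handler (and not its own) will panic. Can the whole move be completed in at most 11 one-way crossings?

Yes — this plan uses 11 crossings (≤ 11):
1. animal West and handler West cross → the new quay.
2. handler West crosses ← the old quay.
3. animal East, animal Mid, and animal South cross → the new quay.
4. animal West crosses ← the old quay.
5. handler East, handler Mid, and handler South cross → the new quay.
6. animal South and handler South cross ← the old quay.
7. handler North, handler South, and handler West cross → the new quay.
8. animal East crosses ← the old quay.
9. animal South and animal West cross → the new quay.
10. animal West crosses ← the old quay.
11. animal East, animal North, and animal West cross → the new quay.

Yes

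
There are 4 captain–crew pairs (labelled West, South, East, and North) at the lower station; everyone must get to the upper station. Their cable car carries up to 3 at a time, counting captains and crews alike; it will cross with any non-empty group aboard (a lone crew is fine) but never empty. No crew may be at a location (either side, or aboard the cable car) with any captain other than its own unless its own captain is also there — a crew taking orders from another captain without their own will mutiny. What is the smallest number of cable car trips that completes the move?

9

Counting alone: each trip to the upper station takes at most 3 across and each return brings at least 1 back, so after t trips out (and t−1 returns) at most 3t − (t−1) of the 8 are across; that first reaches 8 at t = 4, so at least 7 crossings are needed.
The safety rule pushes this higher. Following every safe sequence of crossings, the most of the 8 that can be at the upper station as the cable car arrives there on crossing 7 is 7 — never all 8.
So no plan with fewer than 9 crossings exists, and this one achieves 9:
1. captain West and crew West cross → the upper station.
2. captain West crosses ← the lower station.
3. captain South, captain West, and crew South cross → the upper station.
4. captain West and crew West cross ← the lower station.
5. captain East, captain North, and captain West cross → the upper station.
6. crew South crosses ← the lower station.
7. crew South and crew West cross → the upper station.
8. crew West crosses ← the lower station.
9. crew East, crew North, and crew West cross → the upper station.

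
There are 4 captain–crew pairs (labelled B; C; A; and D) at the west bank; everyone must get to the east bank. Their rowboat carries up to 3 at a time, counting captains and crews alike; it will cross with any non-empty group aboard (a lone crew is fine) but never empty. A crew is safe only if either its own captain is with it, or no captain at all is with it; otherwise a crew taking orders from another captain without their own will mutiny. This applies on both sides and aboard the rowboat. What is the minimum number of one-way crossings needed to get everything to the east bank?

9

Counting alone: each trip to the east bank takes at most 3 across and each return brings at least 1 back, so after t trips out (and t−1 returns) at most 3t − (t−1) of the 8 are across; that first reaches 8 at t = 4, so at least 7 crossings are needed.
The safety rule pushes this higher. Following every safe sequence of crossings, the most of the 8 that can be at the east bank as the rowboat arrives there on crossing 7 is 7 — never all 8.
So no plan with fewer than 9 crossings exists, and this one achieves 9:
1. captain B and crew B cross → the east bank.
2. captain B crosses ← the west bank.
3. captain B, captain C, and crew C cross → the east bank.
4. captain B and crew B cross ← the west bank.
5. captain A, captain B, and captain D cross → the east bank.
6. crew C crosses ← the west bank.
7. crew B and crew C cross → the east bank.
8. crew B crosses ← the west bank.
9. crew A, crew B, and crew D cross → the east bank.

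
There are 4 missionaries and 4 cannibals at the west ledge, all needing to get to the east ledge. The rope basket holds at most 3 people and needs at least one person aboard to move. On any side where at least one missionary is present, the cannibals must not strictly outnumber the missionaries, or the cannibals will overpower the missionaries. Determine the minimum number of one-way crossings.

Counting alone: each trip to the east ledge takes at most 3 across and each return brings at least 1 back, so after t trips out (and t−1 returns) at most 3t − (t−1) of the 8 are across; that first reaches 8 at t = 4, so at least 7 crossings are needed.
The safety rule pushes this higher. Following every safe sequence of crossings, the most of the 8 that can be at the east ledge as the rope basket arrives there on crossing 7 is 7 — never all 8.
So no plan with fewer than 9 crossings exists, and this one achieves 9:
1. 2 cannibals → the east ledge.  (the west ledge: 4M 2C; the east ledge: 0M 2C)
2. 1 cannibal ← the west ledge.  (the west ledge: 4M 3C; the east ledge: 0M 1C)
3. 3 cannibals → the east ledge.  (the west ledge: 4M 0C; the east ledge: 0M 4C)
4. 1 cannibal ← the west ledge.  (the west ledge: 4M 1C; the east ledge: 0M 3C)
5. 3 missionaries → the east ledge.  (the west ledge: 1M 1C; the east ledge: 3M 3C)
6. 1 missionary and 1 cannibal ← the west ledge.  (the west ledge: 2M 2C; the east ledge: 2M 2C)
7. 2 missionaries → the east ledge.  (the west ledge: 0M 2C; the east ledge: 4M 2C)
8. 1 cannibal ← the west ledge.  (the west ledge: 0M 3C; the east ledge: 4M 1C)
9. 3 cannibals → the east ledge.  (the west ledge: 0M 0C; the east ledge: 4M 4C)

9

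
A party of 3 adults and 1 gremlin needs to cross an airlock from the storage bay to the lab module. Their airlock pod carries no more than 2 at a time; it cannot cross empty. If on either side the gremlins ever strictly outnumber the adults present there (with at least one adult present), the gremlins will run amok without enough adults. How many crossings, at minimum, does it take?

5

Counting alone: each trip to the lab module takes at most 2 across and each return brings at least 1 back, so after t trips out (and t−1 returns) at most 2t − (t−1) of the 4 are across; that first reaches 4 at t = 3, so at least 5 crossings are needed.
The plan below uses exactly 5 crossings, so it is optimal:
1. 1 adult and 1 gremlin → the lab module.  (the storage bay: 2A 0G; the lab module: 1A 1G)
2. 1 gremlin ← the storage bay.  (the storage bay: 2A 1G; the lab module: 1A 0G)
3. 1 adult and 1 gremlin → the lab module.  (the storage bay: 1A 0G; the lab module: 2A 1G)
4. 1 gremlin ← the storage bay.  (the storage bay: 1A 1G; the lab module: 2A 0G)
5. 1 adult and 1 gremlin → the lab module.  (the storage bay: 0A 0G; the lab module: 3A 1G)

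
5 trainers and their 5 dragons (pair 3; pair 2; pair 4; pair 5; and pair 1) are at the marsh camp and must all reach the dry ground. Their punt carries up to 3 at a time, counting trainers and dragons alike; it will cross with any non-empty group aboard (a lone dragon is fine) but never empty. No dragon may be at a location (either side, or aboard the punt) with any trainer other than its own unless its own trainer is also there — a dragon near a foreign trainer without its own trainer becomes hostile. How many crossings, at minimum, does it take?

Counting alone: each trip to the dry ground takes at most 3 across and each return brings at least 1 back, so after t trips out (and t−1 returns) at most 3t − (t−1) of the 10 are across; that first reaches 10 at t = 5, so at least 9 crossings are needed.
The safety rule pushes this higher. Following every safe sequence of crossings, the most of the 10 that can be at the dry ground as the punt arrives there on crossing 9 is 9 — never all 10.
So no plan with fewer than 11 crossings exists, and this one achieves 11:
1. dragon 3 and trainer 3 cross → the dry ground.
2. trainer 3 crosses ← the marsh camp.
3. dragon 2, dragon 4, and dragon 5 cross → the dry ground.
4. dragon 3 crosses ← the marsh camp.
5. trainer 2, trainer 4, and trainer 5 cross → the dry ground.
6. dragon 2 and trainer 2 cross ← the marsh camp.
7. trainer 1, trainer 2, and trainer 3 cross → the dry ground.
8. dragon 4 crosses ← the marsh camp.
9. dragon 2 and dragon 3 cross → the dry ground.
10. dragon 3 crosses ← the marsh camp.
11. dragon 1, dragon 3, and dragon 4 cross → the dry ground.

11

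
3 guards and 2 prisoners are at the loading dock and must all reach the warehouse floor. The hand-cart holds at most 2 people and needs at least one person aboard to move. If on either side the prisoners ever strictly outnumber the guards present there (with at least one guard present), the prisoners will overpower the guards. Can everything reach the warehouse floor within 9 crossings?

Yes

Yes — this plan uses 7 crossings (≤ 9):
1. 2 prisoners → the warehouse floor.  (the loading dock: 3G 0P; the warehouse floor: 0G 2P)
2. 1 prisoner ← the loading dock.  (the loading dock: 3G 1P; the warehouse floor: 0G 1P)
3. 2 guards → the warehouse floor.  (the loading dock: 1G 1P; the warehouse floor: 2G 1P)
4. 1 guard ← the loading dock.  (the loading dock: 2G 1P; the warehouse floor: 1G 1P)
5. 1 guard and 1 prisoner → the warehouse floor.  (the loading dock: 1G 0P; the warehouse floor: 2G 2P)
6. 1 prisoner ← the loading dock.  (the loading dock: 1G 1P; the warehouse floor: 2G 1P)
7. 1 guard and 1 prisoner → the warehouse floor.  (the loading dock: 0G 0P; the warehouse floor: 3G 2P)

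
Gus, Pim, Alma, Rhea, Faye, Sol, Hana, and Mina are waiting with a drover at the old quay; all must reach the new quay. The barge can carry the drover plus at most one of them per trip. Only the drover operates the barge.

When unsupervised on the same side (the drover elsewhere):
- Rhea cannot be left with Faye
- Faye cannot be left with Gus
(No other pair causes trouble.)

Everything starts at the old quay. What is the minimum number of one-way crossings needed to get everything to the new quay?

Counting alone: the drover can take at most 1 across per trip to the new quay, so moving all 8 needs at least 8 loaded trips out, with a return between consecutive ones — at least 15 crossings.
The safety rule pushes this higher. Following every safe sequence of crossings, the most of the 8 that can be at the new quay as the barge arrives there on crossing 15 is 7 — never all 8.
So no plan with fewer than 17 crossings exists, and this one achieves 17:
1. Drover goes to the new quay with Faye.
2. Drover goes back to the old quay alone.
3. Drover goes to the new quay with Gus.
4. Drover goes back to the old quay with Faye.
5. Drover goes to the new quay with Rhea.
6. Drover goes back to the old quay alone.
7. Drover goes to the new quay with Pim.
8. Drover goes back to the old quay alone.
9. Drover goes to the new quay with Alma.
10. Drover goes back to the old quay alone.
11. Drover goes to the new quay with Sol.
12. Drover goes back to the old quay alone.
13. Drover goes to the new quay with Hana.
14. Drover goes back to the old quay alone.
15. Drover goes to the new quay with Mina.
16. Drover goes back to the old quay alone.
17. Drover goes to the new quay with Faye.

17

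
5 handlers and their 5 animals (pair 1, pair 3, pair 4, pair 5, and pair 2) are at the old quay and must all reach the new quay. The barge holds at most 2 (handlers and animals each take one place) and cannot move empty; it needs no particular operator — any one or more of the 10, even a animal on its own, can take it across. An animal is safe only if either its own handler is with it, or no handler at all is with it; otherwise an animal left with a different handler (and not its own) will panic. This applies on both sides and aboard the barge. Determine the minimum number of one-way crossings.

impossible

Following every safe sequence of crossings from the start, the most of the 10 that can be at the new quay as the barge arrives there on crossings 1, 3, 5, 7 is 2, 3, 4, 5 respectively; the best ever achieved is 5 of 10.
From crossing 9 on, no configuration arises that was not already reachable earlier: only 82 distinct safe configurations (who is on which side, and where the barge is) can ever be reached, none of them has everyone across, and every continuation just revisits them. So no valid plan exists.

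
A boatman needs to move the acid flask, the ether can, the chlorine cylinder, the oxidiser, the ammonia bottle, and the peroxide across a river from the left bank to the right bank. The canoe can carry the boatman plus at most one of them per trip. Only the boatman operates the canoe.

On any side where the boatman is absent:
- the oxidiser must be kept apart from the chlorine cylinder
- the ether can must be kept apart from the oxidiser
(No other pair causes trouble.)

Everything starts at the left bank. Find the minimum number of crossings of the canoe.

13

Counting alone: the boatman can take at most 1 across per trip to the right bank, so moving all 6 needs at least 6 loaded trips out, with a return between consecutive ones — at least 11 crossings.
The safety rule pushes this higher. Following every safe sequence of crossings, the most of the 6 that can be at the right bank as the canoe arrives there on crossing 11 is 5 — never all 6.
So no plan with fewer than 13 crossings exists, and this one achieves 13:
1. Boatman goes to the right bank with the oxidiser.
2. Boatman goes back to the left bank alone.
3. Boatman goes to the right bank with the acid flask.
4. Boatman goes back to the left bank alone.
5. Boatman goes to the right bank with the ether can.
6. Boatman goes back to the left bank with the oxidiser.
7. Boatman goes to the right bank with the chlorine cylinder.
8. Boatman goes back to the left bank alone.
9. Boatman goes to the right bank with the ammonia bottle.
10. Boatman goes back to the left bank alone.
11. Boatman goes to the right bank with the peroxide.
12. Boatman goes back to the left bank alone.
13. Boatman goes to the right bank with the oxidiser.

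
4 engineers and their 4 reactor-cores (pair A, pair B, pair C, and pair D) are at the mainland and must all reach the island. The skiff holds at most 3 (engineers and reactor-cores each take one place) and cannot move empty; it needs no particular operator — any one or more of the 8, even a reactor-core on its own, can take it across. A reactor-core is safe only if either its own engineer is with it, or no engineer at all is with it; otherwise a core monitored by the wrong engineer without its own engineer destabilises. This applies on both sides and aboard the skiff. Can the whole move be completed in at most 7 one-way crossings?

Counting alone: each trip to the island takes at most 3 across and each return brings at least 1 back, so after t trips out (and t−1 returns) at most 3t − (t−1) of the 8 are across; that first reaches 8 at t = 4, so at least 7 crossings are needed.
The safety rule pushes this higher. Following every safe sequence of crossings, the most of the 8 that can be at the island as the skiff arrives there on crossing 7 is 7 — never all 8.
So the move cannot be finished within 7 crossings. (The shortest complete plan takes 9:)
1. engineer A and reactor-core A cross → the island.
2. engineer A crosses ← the mainland.
3. engineer A, engineer B, and reactor-core B cross → the island.
4. engineer A and reactor-core A cross ← the mainland.
5. engineer A, engineer C, and engineer D cross → the island.
6. reactor-core B crosses ← the mainland.
7. reactor-core A and reactor-core B cross → the island.
8. reactor-core A crosses ← the mainland.
9. reactor-core A, reactor-core C, and reactor-core D cross → the island.

No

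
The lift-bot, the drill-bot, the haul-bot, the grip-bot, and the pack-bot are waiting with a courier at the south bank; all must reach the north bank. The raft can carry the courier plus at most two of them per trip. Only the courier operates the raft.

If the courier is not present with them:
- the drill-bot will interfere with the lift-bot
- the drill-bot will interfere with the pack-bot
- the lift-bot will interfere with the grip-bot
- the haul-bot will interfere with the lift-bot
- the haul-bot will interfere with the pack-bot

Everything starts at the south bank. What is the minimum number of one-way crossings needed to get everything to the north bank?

7

Counting alone: the courier can take at most 2 across per trip to the north bank, so moving all 5 needs at least 3 loaded trips out, with a return between consecutive ones — at least 5 crossings.
The safety rule pushes this higher. Following every safe sequence of crossings, the most of the 5 that can be at the north bank as the raft arrives there on crossing 5 is 4 — never all 5.
So no plan with fewer than 7 crossings exists, and this one achieves 7:
1. Courier goes to the north bank with the lift-bot and the pack-bot.  [the south bank: the drill-bot, the grip-bot, the haul-bot | the north bank: the lift-bot, the pack-bot]
2. Courier goes back to the south bank alone.  [the south bank: the drill-bot, the grip-bot, the haul-bot | the north bank: the lift-bot, the pack-bot]
3. Courier goes to the north bank with the drill-bot.  [the south bank: the grip-bot, the haul-bot | the north bank: the drill-bot, the lift-bot, the pack-bot]
4. Courier goes back to the south bank with the lift-bot and the pack-bot.  [the south bank: the grip-bot, the haul-bot, the lift-bot, the pack-bot | the north bank: the drill-bot]
5. Courier goes to the north bank with the grip-bot and the haul-bot.  [the south bank: the lift-bot, the pack-bot | the north bank: the drill-bot, the grip-bot, the haul-bot]
6. Courier goes back to the south bank alone.  [the south bank: the lift-bot, the pack-bot | the north bank: the drill-bot, the grip-bot, the haul-bot]
7. Courier goes to the north bank with the lift-bot and the pack-bot.  [the south bank: — | the north bank: the drill-bot, the grip-bot, the haul-bot, the lift-bot, the pack-bot]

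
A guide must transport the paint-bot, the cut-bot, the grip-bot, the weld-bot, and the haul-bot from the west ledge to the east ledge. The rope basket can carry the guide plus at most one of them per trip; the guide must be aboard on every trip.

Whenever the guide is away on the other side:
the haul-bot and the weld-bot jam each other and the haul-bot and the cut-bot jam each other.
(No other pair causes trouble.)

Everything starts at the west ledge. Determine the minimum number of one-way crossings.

11

Counting alone: the guide can take at most 1 across per trip to the east ledge, so moving all 5 needs at least 5 loaded trips out, with a return between consecutive ones — at least 9 crossings.
The safety rule pushes this higher. Following every safe sequence of crossings, the most of the 5 that can be at the east ledge as the rope basket arrives there on crossing 9 is 4 — never all 5.
So no plan with fewer than 11 crossings exists, and this one achieves 11:
1. Guide goes to the east ledge with the haul-bot.
2. Guide goes back to the west ledge alone.
3. Guide goes to the east ledge with the paint-bot.
4. Guide goes back to the west ledge alone.
5. Guide goes to the east ledge with the cut-bot.
6. Guide goes back to the west ledge with the haul-bot.
7. Guide goes to the east ledge with the weld-bot.
8. Guide goes back to the west ledge alone.
9. Guide goes to the east ledge with the grip-bot.
10. Guide goes back to the west ledge alone.
11. Guide goes to the east ledge with the haul-bot.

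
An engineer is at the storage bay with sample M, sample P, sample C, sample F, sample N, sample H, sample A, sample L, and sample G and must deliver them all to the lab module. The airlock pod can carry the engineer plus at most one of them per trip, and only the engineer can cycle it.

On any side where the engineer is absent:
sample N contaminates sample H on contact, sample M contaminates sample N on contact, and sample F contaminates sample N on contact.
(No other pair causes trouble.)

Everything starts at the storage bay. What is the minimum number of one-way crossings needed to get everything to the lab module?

Following every safe sequence of crossings from the start, the most of the 9 that can be at the lab module as the airlock pod arrives there on crossings 1, 3, 5, 7, 9, 11, 13 is 1, 2, 3, 4, 5, 6, 7 respectively; the best ever achieved is 7 of 9.
From crossing 15 on, no configuration arises that was not already reachable earlier: only 288 distinct safe configurations (who is on which side, and where the airlock pod is) can ever be reached, none of them has everyone across, and every continuation just revisits them. So no valid plan exists.

impossible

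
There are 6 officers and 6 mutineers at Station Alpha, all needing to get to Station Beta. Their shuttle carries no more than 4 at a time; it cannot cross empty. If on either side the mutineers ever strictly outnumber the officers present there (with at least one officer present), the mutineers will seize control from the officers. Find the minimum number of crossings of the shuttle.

Counting alone: each trip to Station Beta takes at most 4 across and each return brings at least 1 back, so after t trips out (and t−1 returns) at most 4t − (t−1) of the 12 are across; that first reaches 12 at t = 4, so at least 7 crossings are needed.
The safety rule pushes this higher. Following every safe sequence of crossings, the most of the 12 that can be at Station Beta as the shuttle arrives there on crossing 7 is 11 — never all 12.
So no plan with fewer than 9 crossings exists, and this one achieves 9:
1. 2 mutineers → Station Beta.  (Station Alpha: 6O 4M; Station Beta: 0O 2M)
2. 1 mutineer ← Station Alpha.  (Station Alpha: 6O 5M; Station Beta: 0O 1M)
3. 4 mutineers → Station Beta.  (Station Alpha: 6O 1M; Station Beta: 0O 5M)
4. 1 mutineer ← Station Alpha.  (Station Alpha: 6O 2M; Station Beta: 0O 4M)
5. 4 officers → Station Beta.  (Station Alpha: 2O 2M; Station Beta: 4O 4M)
6. 1 officer and 1 mutineer ← Station Alpha.  (Station Alpha: 3O 3M; Station Beta: 3O 3M)
7. 2 officers and 2 mutineers → Station Beta.  (Station Alpha: 1O 1M; Station Beta: 5O 5M)
8. 1 officer and 1 mutineer ← Station Alpha.  (Station Alpha: 2O 2M; Station Beta: 4O 4M)
9. 2 officers and 2 mutineers → Station Beta.  (Station Alpha: 0O 0M; Station Beta: 6O 6M)

9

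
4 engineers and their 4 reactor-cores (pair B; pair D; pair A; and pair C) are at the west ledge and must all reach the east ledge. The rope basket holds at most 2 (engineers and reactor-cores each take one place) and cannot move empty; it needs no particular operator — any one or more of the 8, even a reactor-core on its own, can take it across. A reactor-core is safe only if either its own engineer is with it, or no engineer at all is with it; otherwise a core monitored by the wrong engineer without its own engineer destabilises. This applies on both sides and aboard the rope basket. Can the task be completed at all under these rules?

No

Following every safe sequence of crossings from the start, the most of the 8 that can be at the east ledge as the rope basket arrives there on crossings 1, 3, 5 is 2, 3, 4 respectively; the best ever achieved is 4 of 8.
From crossing 7 on, no configuration arises that was not already reachable earlier: only 44 distinct safe configurations (who is on which side, and where the rope basket is) can ever be reached, none of them has everyone across, and every continuation just revisits them. So no valid plan exists.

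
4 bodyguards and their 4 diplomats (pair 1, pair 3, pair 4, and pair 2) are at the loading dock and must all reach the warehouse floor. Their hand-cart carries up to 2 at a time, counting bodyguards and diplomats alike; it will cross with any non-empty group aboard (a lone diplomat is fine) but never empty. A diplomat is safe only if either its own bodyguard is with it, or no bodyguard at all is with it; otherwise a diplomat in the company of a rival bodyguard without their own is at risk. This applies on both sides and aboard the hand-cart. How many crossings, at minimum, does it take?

impossible

Following every safe sequence of crossings from the start, the most of the 8 that can be at the warehouse floor as the hand-cart arrives there on crossings 1, 3, 5 is 2, 3, 4 respectively; the best ever achieved is 4 of 8.
From crossing 7 on, no configuration arises that was not already reachable earlier: only 44 distinct safe configurations (who is on which side, and where the hand-cart is) can ever be reached, none of them has everyone across, and every continuation just revisits them. So no valid plan exists.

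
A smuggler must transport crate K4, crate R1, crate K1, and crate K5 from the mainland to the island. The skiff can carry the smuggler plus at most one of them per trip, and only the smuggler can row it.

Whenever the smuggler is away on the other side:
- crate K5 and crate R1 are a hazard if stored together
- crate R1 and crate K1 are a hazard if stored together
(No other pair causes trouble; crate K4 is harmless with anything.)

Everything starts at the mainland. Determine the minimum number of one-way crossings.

Counting alone: the smuggler can take at most 1 across per trip to the island, so moving all 4 needs at least 4 loaded trips out, with a return between consecutive ones — at least 7 crossings.
The safety rule pushes this higher. Following every safe sequence of crossings, the most of the 4 that can be at the island as the skiff arrives there on crossing 7 is 3 — never all 4.
So no plan with fewer than 9 crossings exists, and this one achieves 9:
1. Smuggler goes to the island with crate R1.
2. Smuggler goes back to the mainland alone.
3. Smuggler goes to the island with crate K4.
4. Smuggler goes back to the mainland alone.
5. Smuggler goes to the island with crate K1.
6. Smuggler goes back to the mainland with crate R1.
7. Smuggler goes to the island with crate K5.
8. Smuggler goes back to the mainland alone.
9. Smuggler goes to the island with crate R1.

9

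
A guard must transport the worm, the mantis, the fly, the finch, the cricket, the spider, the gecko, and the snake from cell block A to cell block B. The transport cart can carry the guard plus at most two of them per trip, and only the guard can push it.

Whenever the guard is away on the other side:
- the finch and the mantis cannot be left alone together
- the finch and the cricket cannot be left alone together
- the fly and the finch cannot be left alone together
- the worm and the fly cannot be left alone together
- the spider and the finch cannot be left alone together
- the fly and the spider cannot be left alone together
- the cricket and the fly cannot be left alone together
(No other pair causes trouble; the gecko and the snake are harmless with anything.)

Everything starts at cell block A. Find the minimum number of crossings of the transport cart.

Counting alone: the guard can take at most 2 across per trip to cell block B, so moving all 8 needs at least 4 loaded trips out, with a return between consecutive ones — at least 7 crossings.
The safety rule pushes this higher. Following every safe sequence of crossings, the most of the 8 that can be at cell block B as the transport cart arrives there on crossings 7, 9, 11 is 5, 6, 7 respectively — never all 8.
So no plan with fewer than 13 crossings exists, and this one achieves 13:
1. Guard goes to cell block B with the finch and the fly.
2. Guard goes back to cell block A with the fly.
3. Guard goes to cell block B with the fly and the worm.
4. Guard goes back to cell block A with the fly.
5. Guard goes to cell block B with the fly and the gecko.
6. Guard goes back to cell block A with the fly.
7. Guard goes to cell block B with the fly and the snake.
8. Guard goes back to cell block A with the fly.
9. Guard goes to cell block B with the cricket and the spider.
10. Guard goes back to cell block A with the finch.
11. Guard goes to cell block B with the fly and the mantis.
12. Guard goes back to cell block A with the fly.
13. Guard goes to cell block B with the finch and the fly.

13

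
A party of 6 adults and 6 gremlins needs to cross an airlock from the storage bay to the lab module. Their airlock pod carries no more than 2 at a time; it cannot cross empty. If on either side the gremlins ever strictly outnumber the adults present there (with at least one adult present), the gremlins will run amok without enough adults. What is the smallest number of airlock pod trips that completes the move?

impossible

Following every safe sequence of crossings from the start, the most of the 12 that can be at the lab module as the airlock pod arrives there on crossings 1, 3, 5, 7, 9 is 2, 3, 4, 5, 6 respectively; the best ever achieved is 6 of 12.
From crossing 11 on, no configuration arises that was not already reachable earlier: only 15 distinct safe configurations (who is on which side, and where the airlock pod is) can ever be reached, none of them has everyone across, and every continuation just revisits them. They are: 0 adults + 0 gremlins across (airlock pod back at the start); 0 adults + 1 gremlin across (airlock pod there); 0 adults + 1 gremlin across (airlock pod back at the start); 0 adults + 2 gremlins across (airlock pod there); 0 adults + 2 gremlins across (airlock pod back at the start); 0 adults + 3 gremlins across (airlock pod there); 0 adults + 3 gremlins across (airlock pod back at the start); 0 adults + 4 gremlins across (airlock pod there); 0 adults + 4 gremlins across (airlock pod back at the start); 0 adults + 5 gremlins across (airlock pod there); 0 adults + 5 gremlins across (airlock pod back at the start); 0 adults + 6 gremlins across (airlock pod there); 1 adult + 1 gremlin across (airlock pod there); 1 adult + 1 gremlin across (airlock pod back at the start); 2 adults + 2 gremlins across (airlock pod there). So no valid plan exists.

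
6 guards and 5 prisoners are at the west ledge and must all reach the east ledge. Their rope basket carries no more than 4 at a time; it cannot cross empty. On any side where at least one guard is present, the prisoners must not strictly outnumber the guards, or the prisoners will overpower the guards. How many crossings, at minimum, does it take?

7

Counting alone: each trip to the east ledge takes at most 4 across and each return brings at least 1 back, so after t trips out (and t−1 returns) at most 4t − (t−1) of the 11 are across; that first reaches 11 at t = 4, so at least 7 crossings are needed.
The plan below uses exactly 7 crossings, so it is optimal:
1. 2 prisoners → the east ledge.  (the west ledge: 6G 3P; the east ledge: 0G 2P)
2. 1 prisoner ← the west ledge.  (the west ledge: 6G 4P; the east ledge: 0G 1P)
3. 4 prisoners → the east ledge.  (the west ledge: 6G 0P; the east ledge: 0G 5P)
4. 1 prisoner ← the west ledge.  (the west ledge: 6G 1P; the east ledge: 0G 4P)
5. 4 guards → the east ledge.  (the west ledge: 2G 1P; the east ledge: 4G 4P)
6. 1 prisoner ← the west ledge.  (the west ledge: 2G 2P; the east ledge: 4G 3P)
7. 2 guards and 2 prisoners → the east ledge.  (the west ledge: 0G 0P; the east ledge: 6G 5P)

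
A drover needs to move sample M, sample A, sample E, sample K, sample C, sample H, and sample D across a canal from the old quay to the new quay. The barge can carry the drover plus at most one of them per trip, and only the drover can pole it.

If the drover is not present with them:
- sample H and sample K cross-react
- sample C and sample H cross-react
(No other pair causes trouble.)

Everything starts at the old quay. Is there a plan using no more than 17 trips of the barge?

Yes

Yes — this plan uses 15 crossings (≤ 17):
1. Drover goes to the new quay with sample H.
2. Drover goes back to the old quay alone.
3. Drover goes to the new quay with sample M.
4. Drover goes back to the old quay alone.
5. Drover goes to the new quay with sample A.
6. Drover goes back to the old quay alone.
7. Drover goes to the new quay with sample E.
8. Drover goes back to the old quay alone.
9. Drover goes to the new quay with sample K.
10. Drover goes back to the old quay with sample H.
11. Drover goes to the new quay with sample C.
12. Drover goes back to the old quay alone.
13. Drover goes to the new quay with sample D.
14. Drover goes back to the old quay alone.
15. Drover goes to the new quay with sample H.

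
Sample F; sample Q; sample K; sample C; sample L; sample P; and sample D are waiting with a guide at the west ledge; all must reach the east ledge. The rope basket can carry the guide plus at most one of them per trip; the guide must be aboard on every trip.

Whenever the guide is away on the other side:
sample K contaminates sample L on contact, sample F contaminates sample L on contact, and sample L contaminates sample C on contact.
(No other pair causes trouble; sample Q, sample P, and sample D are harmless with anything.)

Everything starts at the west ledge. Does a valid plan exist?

No

Following every safe sequence of crossings from the start, the most of the 7 that can be at the east ledge as the rope basket arrives there on crossings 1, 3, 5, 7, 9 is 1, 2, 3, 4, 5 respectively; the best ever achieved is 5 of 7.
From crossing 11 on, no configuration arises that was not already reachable earlier: only 72 distinct safe configurations (who is on which side, and where the rope basket is) can ever be reached, none of them has everyone across, and every continuation just revisits them. So no valid plan exists.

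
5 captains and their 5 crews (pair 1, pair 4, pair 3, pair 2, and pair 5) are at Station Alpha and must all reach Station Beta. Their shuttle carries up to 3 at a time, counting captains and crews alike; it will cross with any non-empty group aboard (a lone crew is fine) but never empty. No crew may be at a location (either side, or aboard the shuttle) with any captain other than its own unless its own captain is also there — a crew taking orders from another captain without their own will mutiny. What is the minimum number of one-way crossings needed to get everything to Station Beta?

Counting alone: each trip to Station Beta takes at most 3 across and each return brings at least 1 back, so after t trips out (and t−1 returns) at most 3t − (t−1) of the 10 are across; that first reaches 10 at t = 5, so at least 9 crossings are needed.
The safety rule pushes this higher. Following every safe sequence of crossings, the most of the 10 that can be at Station Beta as the shuttle arrives there on crossing 9 is 9 — never all 10.
So no plan with fewer than 11 crossings exists, and this one achieves 11:
1. captain 1 and crew 1 cross → Station Beta.
2. captain 1 crosses ← Station Alpha.
3. crew 2, crew 3, and crew 4 cross → Station Beta.
4. crew 1 crosses ← Station Alpha.
5. captain 2, captain 3, and captain 4 cross → Station Beta.
6. captain 4 and crew 4 cross ← Station Alpha.
7. captain 1, captain 4, and captain 5 cross → Station Beta.
8. crew 3 crosses ← Station Alpha.
9. crew 1 and crew 4 cross → Station Beta.
10. crew 1 crosses ← Station Alpha.
11. crew 1, crew 3, and crew 5 cross → Station Beta.

11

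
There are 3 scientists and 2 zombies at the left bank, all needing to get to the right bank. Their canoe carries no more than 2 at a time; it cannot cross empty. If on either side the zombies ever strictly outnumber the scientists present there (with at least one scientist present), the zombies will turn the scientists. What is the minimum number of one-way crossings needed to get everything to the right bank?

Counting alone: each trip to the right bank takes at most 2 across and each return brings at least 1 back, so after t trips out (and t−1 returns) at most 2t − (t−1) of the 5 are across; that first reaches 5 at t = 4, so at least 7 crossings are needed.
The plan below uses exactly 7 crossings, so it is optimal:
1. 2 zombies → the right bank.  (the left bank: 3S 0Z; the right bank: 0S 2Z)
2. 1 zombie ← the left bank.  (the left bank: 3S 1Z; the right bank: 0S 1Z)
3. 2 scientists → the right bank.  (the left bank: 1S 1Z; the right bank: 2S 1Z)
4. 1 scientist ← the left bank.  (the left bank: 2S 1Z; the right bank: 1S 1Z)
5. 1 scientist and 1 zombie → the right bank.  (the left bank: 1S 0Z; the right bank: 2S 2Z)
6. 1 zombie ← the left bank.  (the left bank: 1S 1Z; the right bank: 2S 1Z)
7. 1 scientist and 1 zombie → the right bank.  (the left bank: 0S 0Z; the right bank: 3S 2Z)

7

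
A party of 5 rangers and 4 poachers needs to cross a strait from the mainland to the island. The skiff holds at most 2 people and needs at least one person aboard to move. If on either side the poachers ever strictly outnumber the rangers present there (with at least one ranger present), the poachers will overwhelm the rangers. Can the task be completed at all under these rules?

Yes

1. 2 poachers → the island.  (the mainland: 5R 2P; the island: 0R 2P)
2. 1 poacher ← the mainland.  (the mainland: 5R 3P; the island: 0R 1P)
3. 2 poachers → the island.  (the mainland: 5R 1P; the island: 0R 3P)
4. 1 poacher ← the mainland.  (the mainland: 5R 2P; the island: 0R 2P)
5. 2 rangers → the island.  (the mainland: 3R 2P; the island: 2R 2P)
6. 1 poacher ← the mainland.  (the mainland: 3R 3P; the island: 2R 1P)
7. 1 ranger and 1 poacher → the island.  (the mainland: 2R 2P; the island: 3R 2P)
8. 1 ranger ← the mainland.  (the mainland: 3R 2P; the island: 2R 2P)
9. 1 ranger and 1 poacher → the island.  (the mainland: 2R 1P; the island: 3R 3P)
10. 1 poacher ← the mainland.  (the mainland: 2R 2P; the island: 3R 2P)
11. 1 ranger and 1 poacher → the island.  (the mainland: 1R 1P; the island: 4R 3P)
12. 1 ranger ← the mainland.  (the mainland: 2R 1P; the island: 3R 3P)
13. 1 ranger and 1 poacher → the island.  (the mainland: 1R 0P; the island: 4R 4P)
14. 1 poacher ← the mainland.  (the mainland: 1R 1P; the island: 4R 3P)
15. 1 ranger and 1 poacher → the island.  (the mainland: 0R 0P; the island: 5R 4P)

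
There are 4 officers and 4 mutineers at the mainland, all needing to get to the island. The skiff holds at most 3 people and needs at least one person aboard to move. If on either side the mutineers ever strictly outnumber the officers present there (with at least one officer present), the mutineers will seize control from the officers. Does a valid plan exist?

Yes

1. 2 mutineers → the island.  (the mainland: 4O 2M; the island: 0O 2M)
2. 1 mutineer ← the mainland.  (the mainland: 4O 3M; the island: 0O 1M)
3. 3 mutineers → the island.  (the mainland: 4O 0M; the island: 0O 4M)
4. 1 mutineer ← the mainland.  (the mainland: 4O 1M; the island: 0O 3M)
5. 3 officers → the island.  (the mainland: 1O 1M; the island: 3O 3M)
6. 1 officer and 1 mutineer ← the mainland.  (the mainland: 2O 2M; the island: 2O 2M)
7. 2 officers → the island.  (the mainland: 0O 2M; the island: 4O 2M)
8. 1 mutineer ← the mainland.  (the mainland: 0O 3M; the island: 4O 1M)
9. 3 mutineers → the island.  (the mainland: 0O 0M; the island: 4O 4M)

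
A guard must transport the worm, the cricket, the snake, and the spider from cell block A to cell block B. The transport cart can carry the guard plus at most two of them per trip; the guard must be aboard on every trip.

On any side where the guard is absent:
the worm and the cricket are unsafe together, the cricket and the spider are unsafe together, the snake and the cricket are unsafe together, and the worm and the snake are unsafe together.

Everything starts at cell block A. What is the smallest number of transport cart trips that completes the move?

Counting alone: the guard can take at most 2 across per trip to cell block B, so moving all 4 needs at least 2 loaded trips out, with a return between consecutive ones — at least 3 crossings.
The safety rule pushes this higher. Following every safe sequence of crossings, the most of the 4 that can be at cell block B as the transport cart arrives there on crossing 3 is 3 — never all 4.
So no plan with fewer than 5 crossings exists, and this one achieves 5:
1. Guard goes to cell block B with the cricket and the worm.  [cell block A: the snake, the spider | cell block B: the cricket, the worm]
2. Guard goes back to cell block A with the worm.  [cell block A: the snake, the spider, the worm | cell block B: the cricket]
3. Guard goes to cell block B with the spider and the worm.  [cell block A: the snake | cell block B: the cricket, the spider, the worm]
4. Guard goes back to cell block A with the cricket.  [cell block A: the cricket, the snake | cell block B: the spider, the worm]
5. Guard goes to cell block B with the cricket and the snake.  [cell block A: — | cell block B: the cricket, the snake, the spider, the worm]

5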